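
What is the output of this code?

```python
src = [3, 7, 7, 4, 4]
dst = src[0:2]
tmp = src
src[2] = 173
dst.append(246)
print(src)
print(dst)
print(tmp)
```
[3, 7, 173, 4, 4]
[3, 7, 246]
[3, 7, 173, 4, 4]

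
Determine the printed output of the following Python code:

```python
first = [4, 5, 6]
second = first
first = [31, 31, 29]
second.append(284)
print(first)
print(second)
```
[31, 31, 29]
[4, 5, 6, 284]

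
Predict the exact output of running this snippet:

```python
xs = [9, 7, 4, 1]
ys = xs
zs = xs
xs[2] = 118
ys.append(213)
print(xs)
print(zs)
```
[9, 7, 118, 1, 213]
[9, 7, 118, 1, 213]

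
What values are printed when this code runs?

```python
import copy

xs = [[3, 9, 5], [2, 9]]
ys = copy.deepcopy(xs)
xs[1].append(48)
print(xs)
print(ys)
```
[[3, 9, 5], [2, 9, 48]]
[[3, 9, 5], [2, 9]]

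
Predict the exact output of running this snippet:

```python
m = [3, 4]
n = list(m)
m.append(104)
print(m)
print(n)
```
[3, 4, 104]
[3, 4]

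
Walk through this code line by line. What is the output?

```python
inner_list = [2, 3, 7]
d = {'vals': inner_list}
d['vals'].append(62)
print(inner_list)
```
[2, 3, 7, 62]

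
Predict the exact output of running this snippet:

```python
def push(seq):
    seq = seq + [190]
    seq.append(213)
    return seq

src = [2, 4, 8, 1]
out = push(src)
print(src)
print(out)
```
[2, 4, 8, 1]
[2, 4, 8, 1, 190, 213]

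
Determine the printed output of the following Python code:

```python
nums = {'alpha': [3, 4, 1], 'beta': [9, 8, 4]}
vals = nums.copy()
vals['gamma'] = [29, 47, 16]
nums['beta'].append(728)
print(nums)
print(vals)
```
{'alpha': [3, 4, 1], 'beta': [9, 8, 4, 728]}
{'alpha': [3, 4, 1], 'beta': [9, 8, 4, 728], 'gamma': [29, 47, 16]}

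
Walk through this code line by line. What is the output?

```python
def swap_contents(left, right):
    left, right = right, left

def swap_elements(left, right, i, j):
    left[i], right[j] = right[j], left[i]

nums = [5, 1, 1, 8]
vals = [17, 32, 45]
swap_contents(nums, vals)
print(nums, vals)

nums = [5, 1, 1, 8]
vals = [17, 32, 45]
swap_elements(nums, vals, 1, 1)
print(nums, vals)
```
[5, 1, 1, 8] [17, 32, 45]
[5, 32, 1, 8] [17, 1, 45]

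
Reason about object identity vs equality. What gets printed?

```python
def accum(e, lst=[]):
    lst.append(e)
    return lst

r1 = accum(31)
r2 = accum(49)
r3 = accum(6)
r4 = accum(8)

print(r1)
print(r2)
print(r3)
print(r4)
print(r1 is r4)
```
[31, 49, 6, 8]
[31, 49, 6, 8]
[31, 49, 6, 8]
[31, 49, 6, 8]
True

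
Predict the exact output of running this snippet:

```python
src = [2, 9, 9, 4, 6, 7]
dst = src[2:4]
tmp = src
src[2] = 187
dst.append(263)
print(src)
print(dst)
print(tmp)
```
[2, 9, 187, 4, 6, 7]
[9, 4, 263]
[2, 9, 187, 4, 6, 7]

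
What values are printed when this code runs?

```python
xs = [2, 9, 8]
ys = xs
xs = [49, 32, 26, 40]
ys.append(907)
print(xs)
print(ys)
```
[49, 32, 26, 40]
[2, 9, 8, 907]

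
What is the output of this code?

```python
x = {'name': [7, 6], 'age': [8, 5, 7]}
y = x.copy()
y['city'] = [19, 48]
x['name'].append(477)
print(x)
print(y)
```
{'name': [7, 6, 477], 'age': [8, 5, 7]}
{'name': [7, 6, 477], 'age': [8, 5, 7], 'city': [19, 48]}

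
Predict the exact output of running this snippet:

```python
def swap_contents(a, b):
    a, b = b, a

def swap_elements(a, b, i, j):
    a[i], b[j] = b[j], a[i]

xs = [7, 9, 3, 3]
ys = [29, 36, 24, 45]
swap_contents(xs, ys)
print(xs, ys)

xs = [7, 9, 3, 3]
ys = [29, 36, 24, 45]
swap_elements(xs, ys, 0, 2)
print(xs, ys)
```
[7, 9, 3, 3] [29, 36, 24, 45]
[24, 9, 3, 3] [29, 36, 7, 45]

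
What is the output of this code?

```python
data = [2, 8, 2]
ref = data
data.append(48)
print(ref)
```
[2, 8, 2, 48]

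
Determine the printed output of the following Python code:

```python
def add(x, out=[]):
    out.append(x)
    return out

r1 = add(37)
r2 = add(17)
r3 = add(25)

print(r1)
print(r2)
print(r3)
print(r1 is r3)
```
[37, 17, 25]
[37, 17, 25]
[37, 17, 25]
True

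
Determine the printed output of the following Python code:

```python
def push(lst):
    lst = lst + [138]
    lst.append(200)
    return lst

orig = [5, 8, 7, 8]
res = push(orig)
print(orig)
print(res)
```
[5, 8, 7, 8]
[5, 8, 7, 8, 138, 200]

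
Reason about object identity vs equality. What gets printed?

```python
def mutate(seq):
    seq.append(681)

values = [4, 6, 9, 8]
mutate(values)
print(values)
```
[4, 6, 9, 8, 681]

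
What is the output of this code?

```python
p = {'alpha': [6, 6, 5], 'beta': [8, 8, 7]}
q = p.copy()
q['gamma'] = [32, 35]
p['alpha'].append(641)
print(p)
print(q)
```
{'alpha': [6, 6, 5, 641], 'beta': [8, 8, 7]}
{'alpha': [6, 6, 5, 641], 'beta': [8, 8, 7], 'gamma': [32, 35]}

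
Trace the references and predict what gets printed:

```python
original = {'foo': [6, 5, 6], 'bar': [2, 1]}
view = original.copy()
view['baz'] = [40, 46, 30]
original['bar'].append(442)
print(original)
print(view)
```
{'foo': [6, 5, 6], 'bar': [2, 1, 442]}
{'foo': [6, 5, 6], 'bar': [2, 1, 442], 'baz': [40, 46, 30]}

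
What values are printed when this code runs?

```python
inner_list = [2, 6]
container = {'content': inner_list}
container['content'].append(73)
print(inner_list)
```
[2, 6, 73]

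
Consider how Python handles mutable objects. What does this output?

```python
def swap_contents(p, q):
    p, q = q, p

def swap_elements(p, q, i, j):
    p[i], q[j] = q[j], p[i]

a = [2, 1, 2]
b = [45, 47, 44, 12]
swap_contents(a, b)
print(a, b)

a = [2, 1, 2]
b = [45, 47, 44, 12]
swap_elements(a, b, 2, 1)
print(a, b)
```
[2, 1, 2] [45, 47, 44, 12]
[2, 1, 47] [45, 2, 44, 12]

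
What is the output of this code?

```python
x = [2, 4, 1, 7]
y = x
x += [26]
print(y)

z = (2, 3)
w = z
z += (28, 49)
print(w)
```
[2, 4, 1, 7, 26]
(2, 3)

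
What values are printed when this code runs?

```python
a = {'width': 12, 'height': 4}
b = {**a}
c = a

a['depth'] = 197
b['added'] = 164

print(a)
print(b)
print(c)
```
{'width': 12, 'height': 4, 'depth': 197}
{'width': 12, 'height': 4, 'added': 164}
{'width': 12, 'height': 4, 'depth': 197}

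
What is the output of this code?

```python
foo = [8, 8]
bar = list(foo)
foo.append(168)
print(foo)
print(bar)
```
[8, 8, 168]
[8, 8]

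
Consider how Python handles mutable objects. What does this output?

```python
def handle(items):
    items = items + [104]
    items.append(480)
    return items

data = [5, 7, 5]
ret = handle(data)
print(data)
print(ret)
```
[5, 7, 5]
[5, 7, 5, 104, 480]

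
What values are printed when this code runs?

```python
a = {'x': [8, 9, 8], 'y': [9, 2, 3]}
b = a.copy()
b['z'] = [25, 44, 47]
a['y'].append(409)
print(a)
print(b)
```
{'x': [8, 9, 8], 'y': [9, 2, 3, 409]}
{'x': [8, 9, 8], 'y': [9, 2, 3, 409], 'z': [25, 44, 47]}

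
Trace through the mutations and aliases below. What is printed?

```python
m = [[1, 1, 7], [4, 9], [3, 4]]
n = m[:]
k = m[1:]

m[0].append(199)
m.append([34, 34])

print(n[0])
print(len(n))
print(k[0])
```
[1, 1, 7, 199]
3
[4, 9]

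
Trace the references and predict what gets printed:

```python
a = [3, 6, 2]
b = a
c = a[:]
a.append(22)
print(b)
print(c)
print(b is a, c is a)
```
[3, 6, 2, 22]
[3, 6, 2]
True False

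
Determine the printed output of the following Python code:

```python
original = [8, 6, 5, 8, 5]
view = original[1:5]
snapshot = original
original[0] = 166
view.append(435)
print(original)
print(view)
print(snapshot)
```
[166, 6, 5, 8, 5]
[6, 5, 8, 5, 435]
[166, 6, 5, 8, 5]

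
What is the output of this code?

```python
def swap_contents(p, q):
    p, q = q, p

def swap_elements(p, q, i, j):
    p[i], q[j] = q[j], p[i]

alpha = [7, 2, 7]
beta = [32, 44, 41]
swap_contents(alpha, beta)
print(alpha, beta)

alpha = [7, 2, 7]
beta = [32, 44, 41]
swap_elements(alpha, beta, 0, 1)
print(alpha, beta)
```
[7, 2, 7] [32, 44, 41]
[44, 2, 7] [32, 7, 41]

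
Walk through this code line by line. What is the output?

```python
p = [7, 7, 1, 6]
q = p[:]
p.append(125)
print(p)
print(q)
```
[7, 7, 1, 6, 125]
[7, 7, 1, 6]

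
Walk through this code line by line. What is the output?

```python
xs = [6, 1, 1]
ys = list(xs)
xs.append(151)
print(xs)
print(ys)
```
[6, 1, 1, 151]
[6, 1, 1]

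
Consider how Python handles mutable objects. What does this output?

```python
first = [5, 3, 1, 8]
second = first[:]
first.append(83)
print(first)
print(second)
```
[5, 3, 1, 8, 83]
[5, 3, 1, 8]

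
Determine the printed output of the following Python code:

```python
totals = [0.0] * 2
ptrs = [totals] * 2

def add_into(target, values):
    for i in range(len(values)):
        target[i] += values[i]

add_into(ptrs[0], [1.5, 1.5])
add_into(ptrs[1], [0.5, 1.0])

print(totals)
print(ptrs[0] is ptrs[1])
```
[2.0, 2.5]
True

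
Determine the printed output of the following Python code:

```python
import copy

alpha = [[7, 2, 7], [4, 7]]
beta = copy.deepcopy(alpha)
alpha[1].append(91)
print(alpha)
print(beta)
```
[[7, 2, 7], [4, 7, 91]]
[[7, 2, 7], [4, 7]]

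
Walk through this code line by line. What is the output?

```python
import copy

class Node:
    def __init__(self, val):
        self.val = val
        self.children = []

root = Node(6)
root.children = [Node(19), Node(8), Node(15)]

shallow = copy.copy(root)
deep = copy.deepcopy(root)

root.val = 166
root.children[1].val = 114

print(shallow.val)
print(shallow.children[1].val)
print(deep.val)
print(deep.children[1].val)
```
6
114
6
8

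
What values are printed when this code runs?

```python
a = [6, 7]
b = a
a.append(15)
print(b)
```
[6, 7, 15]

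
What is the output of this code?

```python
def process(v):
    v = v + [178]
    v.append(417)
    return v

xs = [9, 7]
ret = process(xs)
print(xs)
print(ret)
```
[9, 7]
[9, 7, 178, 417]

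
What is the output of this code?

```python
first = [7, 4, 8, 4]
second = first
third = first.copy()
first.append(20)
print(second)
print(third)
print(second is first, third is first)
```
[7, 4, 8, 4, 20]
[7, 4, 8, 4]
True False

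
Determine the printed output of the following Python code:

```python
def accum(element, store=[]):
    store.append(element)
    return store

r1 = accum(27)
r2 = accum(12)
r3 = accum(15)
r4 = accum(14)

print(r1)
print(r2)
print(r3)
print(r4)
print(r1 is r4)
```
[27, 12, 15, 14]
[27, 12, 15, 14]
[27, 12, 15, 14]
[27, 12, 15, 14]
True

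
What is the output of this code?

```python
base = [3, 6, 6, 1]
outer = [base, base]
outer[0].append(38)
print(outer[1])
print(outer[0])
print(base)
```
[3, 6, 6, 1, 38]
[3, 6, 6, 1, 38]
[3, 6, 6, 1, 38]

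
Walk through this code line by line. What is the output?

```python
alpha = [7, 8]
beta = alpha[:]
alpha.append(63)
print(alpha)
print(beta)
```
[7, 8, 63]
[7, 8]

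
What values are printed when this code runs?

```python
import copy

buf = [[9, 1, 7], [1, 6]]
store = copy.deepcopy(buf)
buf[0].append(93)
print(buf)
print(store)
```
[[9, 1, 7, 93], [1, 6]]
[[9, 1, 7], [1, 6]]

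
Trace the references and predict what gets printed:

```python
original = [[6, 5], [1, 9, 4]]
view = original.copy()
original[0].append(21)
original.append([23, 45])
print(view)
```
[[6, 5, 21], [1, 9, 4]]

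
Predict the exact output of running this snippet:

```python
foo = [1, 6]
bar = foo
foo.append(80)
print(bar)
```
[1, 6, 80]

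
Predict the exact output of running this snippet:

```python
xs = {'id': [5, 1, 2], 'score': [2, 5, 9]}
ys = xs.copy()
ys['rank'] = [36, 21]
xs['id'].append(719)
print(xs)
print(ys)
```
{'id': [5, 1, 2, 719], 'score': [2, 5, 9]}
{'id': [5, 1, 2, 719], 'score': [2, 5, 9], 'rank': [36, 21]}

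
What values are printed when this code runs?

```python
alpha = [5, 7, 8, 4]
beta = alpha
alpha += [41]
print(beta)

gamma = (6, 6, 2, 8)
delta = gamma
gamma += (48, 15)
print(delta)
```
[5, 7, 8, 4, 41]
(6, 6, 2, 8)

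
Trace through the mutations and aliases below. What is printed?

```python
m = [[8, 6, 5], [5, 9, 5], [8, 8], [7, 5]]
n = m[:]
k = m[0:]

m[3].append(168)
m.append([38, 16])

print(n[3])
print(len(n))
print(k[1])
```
[7, 5, 168]
4
[5, 9, 5]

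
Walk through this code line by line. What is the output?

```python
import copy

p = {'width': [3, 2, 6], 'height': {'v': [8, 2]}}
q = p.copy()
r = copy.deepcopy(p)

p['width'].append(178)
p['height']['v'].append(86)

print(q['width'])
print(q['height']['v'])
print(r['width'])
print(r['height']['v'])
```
[3, 2, 6, 178]
[8, 2, 86]
[3, 2, 6]
[8, 2]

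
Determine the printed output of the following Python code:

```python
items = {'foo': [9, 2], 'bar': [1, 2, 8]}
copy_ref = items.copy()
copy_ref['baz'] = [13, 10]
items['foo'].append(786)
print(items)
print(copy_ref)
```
{'foo': [9, 2, 786], 'bar': [1, 2, 8]}
{'foo': [9, 2, 786], 'bar': [1, 2, 8], 'baz': [13, 10]}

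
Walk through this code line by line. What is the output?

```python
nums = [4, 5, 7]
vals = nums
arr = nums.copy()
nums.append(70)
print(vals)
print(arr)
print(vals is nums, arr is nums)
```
[4, 5, 7, 70]
[4, 5, 7]
True False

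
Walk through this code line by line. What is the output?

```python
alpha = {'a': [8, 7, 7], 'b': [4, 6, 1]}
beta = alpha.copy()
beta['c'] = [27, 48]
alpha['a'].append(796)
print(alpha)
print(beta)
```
{'a': [8, 7, 7, 796], 'b': [4, 6, 1]}
{'a': [8, 7, 7, 796], 'b': [4, 6, 1], 'c': [27, 48]}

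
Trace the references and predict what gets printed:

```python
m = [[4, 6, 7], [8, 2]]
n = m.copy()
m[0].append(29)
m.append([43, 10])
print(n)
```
[[4, 6, 7, 29], [8, 2]]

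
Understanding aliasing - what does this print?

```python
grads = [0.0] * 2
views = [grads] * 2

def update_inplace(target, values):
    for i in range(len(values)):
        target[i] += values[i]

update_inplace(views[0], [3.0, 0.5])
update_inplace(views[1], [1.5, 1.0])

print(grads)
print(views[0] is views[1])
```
[4.5, 1.5]
True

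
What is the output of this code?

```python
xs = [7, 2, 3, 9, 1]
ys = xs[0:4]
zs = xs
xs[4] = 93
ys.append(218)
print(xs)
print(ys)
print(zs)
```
[7, 2, 3, 9, 93]
[7, 2, 3, 9, 218]
[7, 2, 3, 9, 93]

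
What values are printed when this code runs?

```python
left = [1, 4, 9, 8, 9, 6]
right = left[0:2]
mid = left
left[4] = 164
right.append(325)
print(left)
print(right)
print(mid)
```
[1, 4, 9, 8, 164, 6]
[1, 4, 325]
[1, 4, 9, 8, 164, 6]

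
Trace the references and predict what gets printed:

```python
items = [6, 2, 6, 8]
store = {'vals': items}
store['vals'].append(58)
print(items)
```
[6, 2, 6, 8, 58]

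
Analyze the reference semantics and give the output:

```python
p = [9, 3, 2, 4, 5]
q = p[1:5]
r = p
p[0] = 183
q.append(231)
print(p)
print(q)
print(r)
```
[183, 3, 2, 4, 5]
[3, 2, 4, 5, 231]
[183, 3, 2, 4, 5]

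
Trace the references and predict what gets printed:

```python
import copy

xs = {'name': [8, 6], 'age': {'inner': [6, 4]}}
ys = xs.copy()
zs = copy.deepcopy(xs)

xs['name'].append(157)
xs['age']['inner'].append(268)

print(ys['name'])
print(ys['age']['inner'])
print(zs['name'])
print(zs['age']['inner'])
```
[8, 6, 157]
[6, 4, 268]
[8, 6]
[6, 4]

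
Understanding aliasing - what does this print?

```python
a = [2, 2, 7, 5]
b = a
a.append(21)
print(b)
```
[2, 2, 7, 5, 21]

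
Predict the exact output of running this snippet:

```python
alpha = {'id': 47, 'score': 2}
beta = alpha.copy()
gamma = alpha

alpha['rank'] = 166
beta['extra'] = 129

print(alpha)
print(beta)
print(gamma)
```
{'id': 47, 'score': 2, 'rank': 166}
{'id': 47, 'score': 2, 'extra': 129}
{'id': 47, 'score': 2, 'rank': 166}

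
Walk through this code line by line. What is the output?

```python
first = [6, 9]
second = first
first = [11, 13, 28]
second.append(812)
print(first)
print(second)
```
[11, 13, 28]
[6, 9, 812]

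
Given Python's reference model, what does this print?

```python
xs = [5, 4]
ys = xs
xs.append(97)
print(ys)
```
[5, 4, 97]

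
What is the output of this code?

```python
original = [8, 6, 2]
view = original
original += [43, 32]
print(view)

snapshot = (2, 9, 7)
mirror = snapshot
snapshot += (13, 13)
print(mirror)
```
[8, 6, 2, 43, 32]
(2, 9, 7)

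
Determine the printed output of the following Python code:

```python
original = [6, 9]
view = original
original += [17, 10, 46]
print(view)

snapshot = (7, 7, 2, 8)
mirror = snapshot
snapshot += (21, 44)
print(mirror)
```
[6, 9, 17, 10, 46]
(7, 7, 2, 8)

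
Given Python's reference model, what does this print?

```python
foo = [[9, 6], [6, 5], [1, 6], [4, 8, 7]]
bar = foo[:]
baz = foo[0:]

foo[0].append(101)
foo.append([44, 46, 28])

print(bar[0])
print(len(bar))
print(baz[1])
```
[9, 6, 101]
4
[6, 5]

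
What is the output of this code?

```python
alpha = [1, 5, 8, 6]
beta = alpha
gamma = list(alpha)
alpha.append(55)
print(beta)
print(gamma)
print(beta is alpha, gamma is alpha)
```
[1, 5, 8, 6, 55]
[1, 5, 8, 6]
True False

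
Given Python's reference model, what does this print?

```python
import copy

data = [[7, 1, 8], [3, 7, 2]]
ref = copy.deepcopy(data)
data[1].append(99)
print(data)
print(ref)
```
[[7, 1, 8], [3, 7, 2, 99]]
[[7, 1, 8], [3, 7, 2]]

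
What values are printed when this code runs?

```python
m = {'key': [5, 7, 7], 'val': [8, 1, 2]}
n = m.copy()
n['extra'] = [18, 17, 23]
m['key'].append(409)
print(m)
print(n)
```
{'key': [5, 7, 7, 409], 'val': [8, 1, 2]}
{'key': [5, 7, 7, 409], 'val': [8, 1, 2], 'extra': [18, 17, 23]}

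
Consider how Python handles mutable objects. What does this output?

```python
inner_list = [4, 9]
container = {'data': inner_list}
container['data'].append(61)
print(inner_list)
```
[4, 9, 61]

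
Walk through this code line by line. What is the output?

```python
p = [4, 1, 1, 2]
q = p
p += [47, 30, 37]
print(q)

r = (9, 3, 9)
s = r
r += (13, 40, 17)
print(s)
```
[4, 1, 1, 2, 47, 30, 37]
(9, 3, 9)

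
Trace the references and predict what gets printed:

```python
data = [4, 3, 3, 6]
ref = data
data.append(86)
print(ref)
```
[4, 3, 3, 6, 86]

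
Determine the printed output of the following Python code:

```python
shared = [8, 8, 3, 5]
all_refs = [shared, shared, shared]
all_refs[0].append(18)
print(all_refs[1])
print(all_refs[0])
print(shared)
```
[8, 8, 3, 5, 18]
[8, 8, 3, 5, 18]
[8, 8, 3, 5, 18]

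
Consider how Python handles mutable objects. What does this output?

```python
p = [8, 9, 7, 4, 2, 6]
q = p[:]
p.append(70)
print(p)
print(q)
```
[8, 9, 7, 4, 2, 6, 70]
[8, 9, 7, 4, 2, 6]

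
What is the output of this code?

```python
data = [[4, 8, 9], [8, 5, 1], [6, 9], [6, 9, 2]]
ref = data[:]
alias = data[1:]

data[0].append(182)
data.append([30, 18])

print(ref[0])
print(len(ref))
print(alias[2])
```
[4, 8, 9, 182]
4
[6, 9, 2]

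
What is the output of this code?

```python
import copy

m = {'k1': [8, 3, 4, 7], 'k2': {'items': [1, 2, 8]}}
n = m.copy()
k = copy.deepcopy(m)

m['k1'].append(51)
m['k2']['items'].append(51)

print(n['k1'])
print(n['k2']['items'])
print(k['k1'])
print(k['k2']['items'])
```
[8, 3, 4, 7, 51]
[1, 2, 8, 51]
[8, 3, 4, 7]
[1, 2, 8]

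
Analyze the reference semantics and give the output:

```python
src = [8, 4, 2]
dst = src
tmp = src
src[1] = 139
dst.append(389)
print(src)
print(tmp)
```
[8, 139, 2, 389]
[8, 139, 2, 389]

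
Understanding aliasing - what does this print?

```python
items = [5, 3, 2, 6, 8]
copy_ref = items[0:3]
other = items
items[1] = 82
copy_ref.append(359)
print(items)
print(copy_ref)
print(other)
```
[5, 82, 2, 6, 8]
[5, 3, 2, 359]
[5, 82, 2, 6, 8]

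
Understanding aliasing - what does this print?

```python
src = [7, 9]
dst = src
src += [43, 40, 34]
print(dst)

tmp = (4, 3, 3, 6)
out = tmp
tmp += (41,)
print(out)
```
[7, 9, 43, 40, 34]
(4, 3, 3, 6)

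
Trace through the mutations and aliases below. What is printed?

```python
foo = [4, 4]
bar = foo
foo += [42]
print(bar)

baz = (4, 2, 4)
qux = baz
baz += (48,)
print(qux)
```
[4, 4, 42]
(4, 2, 4)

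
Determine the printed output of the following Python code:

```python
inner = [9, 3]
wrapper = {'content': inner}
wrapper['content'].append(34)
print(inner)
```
[9, 3, 34]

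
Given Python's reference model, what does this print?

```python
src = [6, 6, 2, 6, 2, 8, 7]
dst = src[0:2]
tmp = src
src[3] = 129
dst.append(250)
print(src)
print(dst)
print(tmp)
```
[6, 6, 2, 129, 2, 8, 7]
[6, 6, 250]
[6, 6, 2, 129, 2, 8, 7]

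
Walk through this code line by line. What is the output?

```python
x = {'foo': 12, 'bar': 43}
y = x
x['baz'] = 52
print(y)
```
{'foo': 12, 'bar': 43, 'baz': 52}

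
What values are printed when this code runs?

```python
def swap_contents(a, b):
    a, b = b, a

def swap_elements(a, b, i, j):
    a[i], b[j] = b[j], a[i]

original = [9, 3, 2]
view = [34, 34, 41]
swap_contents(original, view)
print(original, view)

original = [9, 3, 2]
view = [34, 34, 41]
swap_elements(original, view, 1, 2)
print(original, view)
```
[9, 3, 2] [34, 34, 41]
[9, 41, 2] [34, 34, 3]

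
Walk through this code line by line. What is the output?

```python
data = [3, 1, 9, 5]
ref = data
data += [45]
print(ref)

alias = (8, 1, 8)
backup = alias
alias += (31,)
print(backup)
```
[3, 1, 9, 5, 45]
(8, 1, 8)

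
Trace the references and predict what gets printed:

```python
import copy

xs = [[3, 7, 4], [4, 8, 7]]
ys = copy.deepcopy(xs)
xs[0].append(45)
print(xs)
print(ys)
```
[[3, 7, 4, 45], [4, 8, 7]]
[[3, 7, 4], [4, 8, 7]]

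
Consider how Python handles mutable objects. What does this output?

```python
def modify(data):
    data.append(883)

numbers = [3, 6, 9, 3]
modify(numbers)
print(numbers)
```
[3, 6, 9, 3, 883]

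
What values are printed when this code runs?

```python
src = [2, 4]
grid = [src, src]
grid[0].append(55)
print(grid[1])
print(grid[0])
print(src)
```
[2, 4, 55]
[2, 4, 55]
[2, 4, 55]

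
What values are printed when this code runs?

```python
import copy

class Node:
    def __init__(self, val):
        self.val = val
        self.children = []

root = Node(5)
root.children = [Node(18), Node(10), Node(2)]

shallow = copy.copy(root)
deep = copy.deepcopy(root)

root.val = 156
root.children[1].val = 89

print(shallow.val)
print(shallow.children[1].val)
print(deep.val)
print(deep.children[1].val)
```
5
89
5
10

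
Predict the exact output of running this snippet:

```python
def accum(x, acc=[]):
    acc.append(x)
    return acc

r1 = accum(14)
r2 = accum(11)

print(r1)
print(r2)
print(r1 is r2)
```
[14, 11]
[14, 11]
True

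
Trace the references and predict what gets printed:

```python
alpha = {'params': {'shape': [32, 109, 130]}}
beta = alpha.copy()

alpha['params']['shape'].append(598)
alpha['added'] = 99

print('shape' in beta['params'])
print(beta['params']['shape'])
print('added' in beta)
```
True
[32, 109, 130, 598]
False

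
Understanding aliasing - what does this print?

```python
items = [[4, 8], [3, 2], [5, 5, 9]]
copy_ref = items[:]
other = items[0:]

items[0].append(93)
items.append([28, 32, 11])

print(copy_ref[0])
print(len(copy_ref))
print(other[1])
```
[4, 8, 93]
3
[3, 2]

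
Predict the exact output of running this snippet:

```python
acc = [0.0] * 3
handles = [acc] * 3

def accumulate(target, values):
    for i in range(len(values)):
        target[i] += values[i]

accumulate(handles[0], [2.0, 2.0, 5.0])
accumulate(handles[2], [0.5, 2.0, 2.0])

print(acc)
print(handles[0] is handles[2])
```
[2.5, 4.0, 7.0]
True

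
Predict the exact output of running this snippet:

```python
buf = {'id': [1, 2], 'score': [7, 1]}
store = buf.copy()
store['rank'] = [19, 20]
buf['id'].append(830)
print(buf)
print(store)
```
{'id': [1, 2, 830], 'score': [7, 1]}
{'id': [1, 2, 830], 'score': [7, 1], 'rank': [19, 20]}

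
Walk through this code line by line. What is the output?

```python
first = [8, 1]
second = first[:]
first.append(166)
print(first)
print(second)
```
[8, 1, 166]
[8, 1]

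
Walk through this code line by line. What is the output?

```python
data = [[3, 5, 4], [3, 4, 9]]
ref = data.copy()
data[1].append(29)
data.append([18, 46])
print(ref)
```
[[3, 5, 4], [3, 4, 9, 29]]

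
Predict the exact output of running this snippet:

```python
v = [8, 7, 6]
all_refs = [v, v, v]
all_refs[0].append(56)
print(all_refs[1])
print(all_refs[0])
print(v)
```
[8, 7, 6, 56]
[8, 7, 6, 56]
[8, 7, 6, 56]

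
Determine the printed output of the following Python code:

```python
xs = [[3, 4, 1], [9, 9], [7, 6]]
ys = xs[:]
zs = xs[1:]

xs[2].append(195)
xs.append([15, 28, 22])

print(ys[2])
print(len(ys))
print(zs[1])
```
[7, 6, 195]
3
[7, 6, 195]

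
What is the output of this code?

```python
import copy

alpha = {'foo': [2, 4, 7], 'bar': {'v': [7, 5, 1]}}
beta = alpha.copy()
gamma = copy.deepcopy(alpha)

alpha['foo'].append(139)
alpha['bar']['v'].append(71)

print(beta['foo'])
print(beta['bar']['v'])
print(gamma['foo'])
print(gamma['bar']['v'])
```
[2, 4, 7, 139]
[7, 5, 1, 71]
[2, 4, 7]
[7, 5, 1]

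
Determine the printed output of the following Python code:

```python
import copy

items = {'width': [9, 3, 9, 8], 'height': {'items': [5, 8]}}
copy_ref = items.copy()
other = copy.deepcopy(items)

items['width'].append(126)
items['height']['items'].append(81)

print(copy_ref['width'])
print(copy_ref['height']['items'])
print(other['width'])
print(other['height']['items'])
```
[9, 3, 9, 8, 126]
[5, 8, 81]
[9, 3, 9, 8]
[5, 8]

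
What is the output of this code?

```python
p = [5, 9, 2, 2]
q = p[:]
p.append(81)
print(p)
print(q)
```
[5, 9, 2, 2, 81]
[5, 9, 2, 2]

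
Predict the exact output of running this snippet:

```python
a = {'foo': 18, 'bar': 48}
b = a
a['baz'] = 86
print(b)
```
{'foo': 18, 'bar': 48, 'baz': 86}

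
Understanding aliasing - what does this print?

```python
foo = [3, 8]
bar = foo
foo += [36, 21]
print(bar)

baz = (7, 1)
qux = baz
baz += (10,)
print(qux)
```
[3, 8, 36, 21]
(7, 1)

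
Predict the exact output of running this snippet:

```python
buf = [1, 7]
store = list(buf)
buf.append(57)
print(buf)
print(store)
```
[1, 7, 57]
[1, 7]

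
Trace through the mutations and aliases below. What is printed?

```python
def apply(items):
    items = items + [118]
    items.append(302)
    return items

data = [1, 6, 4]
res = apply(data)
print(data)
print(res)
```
[1, 6, 4]
[1, 6, 4, 118, 302]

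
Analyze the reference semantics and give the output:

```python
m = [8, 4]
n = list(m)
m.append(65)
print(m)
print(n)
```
[8, 4, 65]
[8, 4]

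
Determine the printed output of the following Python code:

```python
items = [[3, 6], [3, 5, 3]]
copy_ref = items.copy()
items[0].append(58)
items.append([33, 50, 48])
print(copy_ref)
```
[[3, 6, 58], [3, 5, 3]]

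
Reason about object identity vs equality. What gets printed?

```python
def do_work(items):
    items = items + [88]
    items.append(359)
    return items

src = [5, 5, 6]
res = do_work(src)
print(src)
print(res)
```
[5, 5, 6]
[5, 5, 6, 88, 359]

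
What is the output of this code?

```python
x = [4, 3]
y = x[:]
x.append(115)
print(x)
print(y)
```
[4, 3, 115]
[4, 3]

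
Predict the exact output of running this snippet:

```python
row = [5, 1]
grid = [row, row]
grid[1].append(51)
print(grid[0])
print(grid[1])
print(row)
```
[5, 1, 51]
[5, 1, 51]
[5, 1, 51]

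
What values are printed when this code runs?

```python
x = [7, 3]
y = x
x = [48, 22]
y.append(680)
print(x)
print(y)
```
[48, 22]
[7, 3, 680]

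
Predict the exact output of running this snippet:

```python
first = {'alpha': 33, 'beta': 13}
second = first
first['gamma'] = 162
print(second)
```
{'alpha': 33, 'beta': 13, 'gamma': 162}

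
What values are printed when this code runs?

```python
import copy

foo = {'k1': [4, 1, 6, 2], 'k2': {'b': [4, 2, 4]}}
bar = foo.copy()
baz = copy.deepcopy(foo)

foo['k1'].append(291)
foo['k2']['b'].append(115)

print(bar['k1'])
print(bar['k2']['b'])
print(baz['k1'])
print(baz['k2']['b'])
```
[4, 1, 6, 2, 291]
[4, 2, 4, 115]
[4, 1, 6, 2]
[4, 2, 4]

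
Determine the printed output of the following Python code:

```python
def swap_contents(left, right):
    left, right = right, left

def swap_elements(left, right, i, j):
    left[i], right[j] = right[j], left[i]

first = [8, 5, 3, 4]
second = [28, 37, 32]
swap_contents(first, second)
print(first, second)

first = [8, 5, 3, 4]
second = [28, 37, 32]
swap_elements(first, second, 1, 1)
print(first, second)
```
[8, 5, 3, 4] [28, 37, 32]
[8, 37, 3, 4] [28, 5, 32]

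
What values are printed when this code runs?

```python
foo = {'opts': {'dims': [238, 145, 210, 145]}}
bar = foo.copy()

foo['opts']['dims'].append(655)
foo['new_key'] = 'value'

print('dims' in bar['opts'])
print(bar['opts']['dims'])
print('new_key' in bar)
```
True
[238, 145, 210, 145, 655]
False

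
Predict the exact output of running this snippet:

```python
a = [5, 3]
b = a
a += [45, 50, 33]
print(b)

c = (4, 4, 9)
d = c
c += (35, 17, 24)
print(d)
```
[5, 3, 45, 50, 33]
(4, 4, 9)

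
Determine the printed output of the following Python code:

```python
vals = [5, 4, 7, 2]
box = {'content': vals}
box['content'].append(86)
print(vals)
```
[5, 4, 7, 2, 86]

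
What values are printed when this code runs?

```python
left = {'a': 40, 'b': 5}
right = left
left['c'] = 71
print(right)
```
{'a': 40, 'b': 5, 'c': 71}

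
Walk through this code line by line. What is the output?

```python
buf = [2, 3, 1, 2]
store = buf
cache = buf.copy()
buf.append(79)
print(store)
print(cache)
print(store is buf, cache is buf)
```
[2, 3, 1, 2, 79]
[2, 3, 1, 2]
True False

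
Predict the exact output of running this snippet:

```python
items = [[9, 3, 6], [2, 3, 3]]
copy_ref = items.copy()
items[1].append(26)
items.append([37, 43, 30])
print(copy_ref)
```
[[9, 3, 6], [2, 3, 3, 26]]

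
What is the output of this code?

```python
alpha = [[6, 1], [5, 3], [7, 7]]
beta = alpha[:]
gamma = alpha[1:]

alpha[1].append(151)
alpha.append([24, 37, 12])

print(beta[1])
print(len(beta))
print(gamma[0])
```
[5, 3, 151]
3
[5, 3, 151]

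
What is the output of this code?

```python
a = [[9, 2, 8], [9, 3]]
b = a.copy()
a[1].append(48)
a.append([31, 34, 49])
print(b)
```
[[9, 2, 8], [9, 3, 48]]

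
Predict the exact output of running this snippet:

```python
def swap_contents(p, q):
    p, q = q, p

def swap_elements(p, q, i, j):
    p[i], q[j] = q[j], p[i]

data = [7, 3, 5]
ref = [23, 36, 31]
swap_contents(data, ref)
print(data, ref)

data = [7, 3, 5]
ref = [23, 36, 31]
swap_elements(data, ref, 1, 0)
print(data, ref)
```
[7, 3, 5] [23, 36, 31]
[7, 23, 5] [3, 36, 31]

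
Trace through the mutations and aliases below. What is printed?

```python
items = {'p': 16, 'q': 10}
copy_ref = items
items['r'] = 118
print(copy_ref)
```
{'p': 16, 'q': 10, 'r': 118}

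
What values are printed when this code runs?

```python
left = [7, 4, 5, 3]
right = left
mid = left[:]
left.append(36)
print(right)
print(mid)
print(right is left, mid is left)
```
[7, 4, 5, 3, 36]
[7, 4, 5, 3]
True False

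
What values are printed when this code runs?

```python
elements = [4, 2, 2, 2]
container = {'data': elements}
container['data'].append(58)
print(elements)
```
[4, 2, 2, 2, 58]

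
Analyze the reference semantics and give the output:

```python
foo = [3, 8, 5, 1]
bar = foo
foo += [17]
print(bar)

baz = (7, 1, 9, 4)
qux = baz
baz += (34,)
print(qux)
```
[3, 8, 5, 1, 17]
(7, 1, 9, 4)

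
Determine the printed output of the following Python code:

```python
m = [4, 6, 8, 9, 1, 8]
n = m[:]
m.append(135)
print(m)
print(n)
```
[4, 6, 8, 9, 1, 8, 135]
[4, 6, 8, 9, 1, 8]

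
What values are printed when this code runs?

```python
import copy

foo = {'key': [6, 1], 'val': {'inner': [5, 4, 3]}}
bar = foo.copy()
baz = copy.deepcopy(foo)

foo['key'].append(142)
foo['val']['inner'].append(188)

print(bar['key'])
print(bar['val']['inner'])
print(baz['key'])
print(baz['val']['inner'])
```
[6, 1, 142]
[5, 4, 3, 188]
[6, 1]
[5, 4, 3]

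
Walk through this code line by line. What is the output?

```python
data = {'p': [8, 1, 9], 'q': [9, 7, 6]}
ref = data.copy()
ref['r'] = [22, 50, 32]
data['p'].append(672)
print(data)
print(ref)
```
{'p': [8, 1, 9, 672], 'q': [9, 7, 6]}
{'p': [8, 1, 9, 672], 'q': [9, 7, 6], 'r': [22, 50, 32]}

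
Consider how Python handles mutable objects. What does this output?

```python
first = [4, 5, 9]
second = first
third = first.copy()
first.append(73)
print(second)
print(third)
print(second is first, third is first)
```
[4, 5, 9, 73]
[4, 5, 9]
True False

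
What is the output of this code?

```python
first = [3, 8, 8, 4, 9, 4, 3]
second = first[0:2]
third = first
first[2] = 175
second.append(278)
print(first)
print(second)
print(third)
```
[3, 8, 175, 4, 9, 4, 3]
[3, 8, 278]
[3, 8, 175, 4, 9, 4, 3]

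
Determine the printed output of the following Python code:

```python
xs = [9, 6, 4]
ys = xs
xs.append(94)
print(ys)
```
[9, 6, 4, 94]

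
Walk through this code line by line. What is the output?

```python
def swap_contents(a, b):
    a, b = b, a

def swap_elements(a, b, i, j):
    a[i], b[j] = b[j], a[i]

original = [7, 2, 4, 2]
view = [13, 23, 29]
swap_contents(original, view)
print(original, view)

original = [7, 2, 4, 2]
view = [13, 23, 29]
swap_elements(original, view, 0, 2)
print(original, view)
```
[7, 2, 4, 2] [13, 23, 29]
[29, 2, 4, 2] [13, 23, 7]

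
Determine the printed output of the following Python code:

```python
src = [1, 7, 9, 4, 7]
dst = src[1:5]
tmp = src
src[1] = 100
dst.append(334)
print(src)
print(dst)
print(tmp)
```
[1, 100, 9, 4, 7]
[7, 9, 4, 7, 334]
[1, 100, 9, 4, 7]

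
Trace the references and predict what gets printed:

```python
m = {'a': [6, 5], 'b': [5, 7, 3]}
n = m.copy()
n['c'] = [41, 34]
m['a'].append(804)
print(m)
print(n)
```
{'a': [6, 5, 804], 'b': [5, 7, 3]}
{'a': [6, 5, 804], 'b': [5, 7, 3], 'c': [41, 34]}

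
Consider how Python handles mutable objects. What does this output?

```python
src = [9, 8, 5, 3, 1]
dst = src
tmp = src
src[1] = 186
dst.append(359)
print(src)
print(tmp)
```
[9, 186, 5, 3, 1, 359]
[9, 186, 5, 3, 1, 359]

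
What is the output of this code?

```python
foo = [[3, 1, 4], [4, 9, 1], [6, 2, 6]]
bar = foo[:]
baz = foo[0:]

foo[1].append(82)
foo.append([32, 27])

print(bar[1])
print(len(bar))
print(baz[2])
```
[4, 9, 1, 82]
3
[6, 2, 6]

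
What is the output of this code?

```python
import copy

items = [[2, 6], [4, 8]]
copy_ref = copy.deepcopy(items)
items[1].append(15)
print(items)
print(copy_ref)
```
[[2, 6], [4, 8, 15]]
[[2, 6], [4, 8]]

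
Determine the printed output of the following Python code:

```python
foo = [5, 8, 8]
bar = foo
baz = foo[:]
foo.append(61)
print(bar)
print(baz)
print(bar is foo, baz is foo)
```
[5, 8, 8, 61]
[5, 8, 8]
True False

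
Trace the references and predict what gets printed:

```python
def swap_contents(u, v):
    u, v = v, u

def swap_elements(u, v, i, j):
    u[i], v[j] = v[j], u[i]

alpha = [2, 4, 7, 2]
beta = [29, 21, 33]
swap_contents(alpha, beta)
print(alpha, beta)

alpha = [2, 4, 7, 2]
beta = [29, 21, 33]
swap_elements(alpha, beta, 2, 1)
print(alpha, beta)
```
[2, 4, 7, 2] [29, 21, 33]
[2, 4, 21, 2] [29, 7, 33]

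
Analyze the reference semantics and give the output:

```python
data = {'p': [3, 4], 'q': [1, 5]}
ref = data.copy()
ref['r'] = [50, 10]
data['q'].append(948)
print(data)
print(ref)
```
{'p': [3, 4], 'q': [1, 5, 948]}
{'p': [3, 4], 'q': [1, 5, 948], 'r': [50, 10]}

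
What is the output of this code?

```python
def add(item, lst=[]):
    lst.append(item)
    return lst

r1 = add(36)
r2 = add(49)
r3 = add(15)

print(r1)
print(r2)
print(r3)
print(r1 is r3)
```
[36, 49, 15]
[36, 49, 15]
[36, 49, 15]
True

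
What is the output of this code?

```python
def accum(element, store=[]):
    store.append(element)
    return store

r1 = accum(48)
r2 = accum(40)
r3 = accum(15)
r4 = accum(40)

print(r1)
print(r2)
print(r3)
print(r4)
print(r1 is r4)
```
[48, 40, 15, 40]
[48, 40, 15, 40]
[48, 40, 15, 40]
[48, 40, 15, 40]
True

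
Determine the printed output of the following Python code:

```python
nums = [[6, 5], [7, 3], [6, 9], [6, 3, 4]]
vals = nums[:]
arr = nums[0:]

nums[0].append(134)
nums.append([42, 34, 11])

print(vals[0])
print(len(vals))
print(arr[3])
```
[6, 5, 134]
4
[6, 3, 4]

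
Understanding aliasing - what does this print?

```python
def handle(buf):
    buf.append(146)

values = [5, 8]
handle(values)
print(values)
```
[5, 8, 146]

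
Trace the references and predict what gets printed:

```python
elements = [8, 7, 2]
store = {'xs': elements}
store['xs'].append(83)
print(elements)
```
[8, 7, 2, 83]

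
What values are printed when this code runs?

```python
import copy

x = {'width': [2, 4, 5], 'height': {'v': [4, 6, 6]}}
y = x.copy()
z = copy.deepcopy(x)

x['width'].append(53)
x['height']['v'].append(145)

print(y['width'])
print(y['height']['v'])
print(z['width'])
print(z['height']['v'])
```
[2, 4, 5, 53]
[4, 6, 6, 145]
[2, 4, 5]
[4, 6, 6]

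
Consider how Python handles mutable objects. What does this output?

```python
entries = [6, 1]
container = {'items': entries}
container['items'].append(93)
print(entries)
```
[6, 1, 93]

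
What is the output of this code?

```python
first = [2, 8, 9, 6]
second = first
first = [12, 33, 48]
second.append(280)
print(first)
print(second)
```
[12, 33, 48]
[2, 8, 9, 6, 280]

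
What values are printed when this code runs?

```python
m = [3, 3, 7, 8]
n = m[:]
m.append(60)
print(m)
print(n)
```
[3, 3, 7, 8, 60]
[3, 3, 7, 8]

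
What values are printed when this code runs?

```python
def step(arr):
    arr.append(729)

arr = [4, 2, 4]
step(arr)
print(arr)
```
[4, 2, 4, 729]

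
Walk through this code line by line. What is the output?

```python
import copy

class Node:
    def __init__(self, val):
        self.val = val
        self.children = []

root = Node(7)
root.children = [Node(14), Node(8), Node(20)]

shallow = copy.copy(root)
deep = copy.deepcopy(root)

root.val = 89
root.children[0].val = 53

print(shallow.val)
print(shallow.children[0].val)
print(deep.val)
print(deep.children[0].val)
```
7
53
7
14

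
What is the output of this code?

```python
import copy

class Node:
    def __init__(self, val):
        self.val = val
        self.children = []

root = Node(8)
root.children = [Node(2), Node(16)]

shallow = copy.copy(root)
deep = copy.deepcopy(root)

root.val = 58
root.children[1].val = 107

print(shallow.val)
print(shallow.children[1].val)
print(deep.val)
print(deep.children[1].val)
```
8
107
8
16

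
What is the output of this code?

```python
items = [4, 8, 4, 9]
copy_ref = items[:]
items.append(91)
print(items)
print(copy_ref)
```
[4, 8, 4, 9, 91]
[4, 8, 4, 9]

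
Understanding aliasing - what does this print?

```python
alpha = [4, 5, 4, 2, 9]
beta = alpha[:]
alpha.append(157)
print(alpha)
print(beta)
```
[4, 5, 4, 2, 9, 157]
[4, 5, 4, 2, 9]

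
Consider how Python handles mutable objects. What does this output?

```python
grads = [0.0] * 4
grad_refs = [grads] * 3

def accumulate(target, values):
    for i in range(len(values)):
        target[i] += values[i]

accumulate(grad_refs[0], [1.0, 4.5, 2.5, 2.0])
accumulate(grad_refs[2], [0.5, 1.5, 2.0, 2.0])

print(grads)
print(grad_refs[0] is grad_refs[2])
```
[1.5, 6.0, 4.5, 4.0]
True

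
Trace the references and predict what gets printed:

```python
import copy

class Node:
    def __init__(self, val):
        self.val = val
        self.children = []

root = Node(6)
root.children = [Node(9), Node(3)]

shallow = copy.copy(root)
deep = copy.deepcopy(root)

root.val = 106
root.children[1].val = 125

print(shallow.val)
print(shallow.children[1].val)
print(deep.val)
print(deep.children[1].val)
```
6
125
6
3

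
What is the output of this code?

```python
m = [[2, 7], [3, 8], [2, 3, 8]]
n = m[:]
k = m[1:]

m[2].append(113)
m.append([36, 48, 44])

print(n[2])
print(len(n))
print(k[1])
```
[2, 3, 8, 113]
3
[2, 3, 8, 113]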